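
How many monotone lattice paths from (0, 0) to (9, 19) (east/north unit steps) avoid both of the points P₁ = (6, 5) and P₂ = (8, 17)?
Number of paths = 3474141

Inclusion–exclusion. Total paths: C(28, 9) = 6906900. Through P₁: C(11, 6)·C(17, 3) = 314160. Through P₂: C(25, 8)·C(3, 1) = 3244725. Since P₁ is strictly southwest of P₂, a monotone path through both must visit P₁ then P₂; paths through both = C(11, 6)·C(14, 2)·C(3, 1) = 126126. Avoid both = 6906900 − 314160 − 3244725 + 126126 = 3474141.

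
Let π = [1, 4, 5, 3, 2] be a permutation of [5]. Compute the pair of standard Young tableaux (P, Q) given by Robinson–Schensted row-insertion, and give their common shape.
P = [1, 2, 5] / [3] / [4];  Q = [1, 2, 3] / [4] / [5];  common shape = (3, 1, 1)

Row-insert the values π_1, π_2, … into P one at a time, bumping the leftmost entry strictly greater than the inserted value down to the next row. The recording tableau Q records, in position (i, j), the step at which that cell was added to P.
  Insert 1 (step 1): P = [1];  Q = [1]
  Insert 4 (step 2): P = [1, 4];  Q = [1, 2]
  Insert 5 (step 3): P = [1, 4, 5];  Q = [1, 2, 3]
  Insert 3 (step 4): P = [1, 3, 5] / [4];  Q = [1, 2, 3] / [4]
  Insert 2 (step 5): P = [1, 2, 5] / [3] / [4];  Q = [1, 2, 3] / [4] / [5]
Final shape: (3, 1, 1).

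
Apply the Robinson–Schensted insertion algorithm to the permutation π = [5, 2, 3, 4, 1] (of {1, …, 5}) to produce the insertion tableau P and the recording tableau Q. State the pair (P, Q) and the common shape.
P = [1, 3, 4] / [2] / [5];  Q = [1, 3, 4] / [2] / [5];  common shape = (3, 1, 1)

Row-insert the values π_1, π_2, … into P one at a time, bumping the leftmost entry strictly greater than the inserted value down to the next row. The recording tableau Q records, in position (i, j), the step at which that cell was added to P.
  Insert 5 (step 1): P = [5];  Q = [1]
  Insert 2 (step 2): P = [2] / [5];  Q = [1] / [2]
  Insert 3 (step 3): P = [2, 3] / [5];  Q = [1, 3] / [2]
  Insert 4 (step 4): P = [2, 3, 4] / [5];  Q = [1, 3, 4] / [2]
  Insert 1 (step 5): P = [1, 3, 4] / [2] / [5];  Q = [1, 3, 4] / [2] / [5]
Final shape: (3, 1, 1).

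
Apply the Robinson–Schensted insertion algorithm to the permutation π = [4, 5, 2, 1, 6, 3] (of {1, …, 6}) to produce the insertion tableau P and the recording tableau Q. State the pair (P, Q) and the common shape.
P = [1, 3, 6] / [2, 5] / [4];  Q = [1, 2, 5] / [3, 6] / [4];  common shape = (3, 2, 1)

Row-insert the values π_1, π_2, … into P one at a time, bumping the leftmost entry strictly greater than the inserted value down to the next row. The recording tableau Q records, in position (i, j), the step at which that cell was added to P.
  Insert 4 (step 1): P = [4];  Q = [1]
  Insert 5 (step 2): P = [4, 5];  Q = [1, 2]
  Insert 2 (step 3): P = [2, 5] / [4];  Q = [1, 2] / [3]
  Insert 1 (step 4): P = [1, 5] / [2] / [4];  Q = [1, 2] / [3] / [4]
  Insert 6 (step 5): P = [1, 5, 6] / [2] / [4];  Q = [1, 2, 5] / [3] / [4]
  Insert 3 (step 6): P = [1, 3, 6] / [2, 5] / [4];  Q = [1, 2, 5] / [3, 6] / [4]
Final shape: (3, 2, 1).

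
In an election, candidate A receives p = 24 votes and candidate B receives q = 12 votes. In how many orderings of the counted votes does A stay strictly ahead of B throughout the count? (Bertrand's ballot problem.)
Strict-lead orderings = 417225900

Total orderings of the 36 votes with 24 for A: C(36, 24) = 1251677700. By the Bertrand ballot formula (Cycle Lemma / reflection principle), the number of orderings in which A is strictly ahead of B throughout is (p − q)/(p + q) · C(p + q, p) = (24 − 12)/(24 + 12) · 1251677700 = 417225900.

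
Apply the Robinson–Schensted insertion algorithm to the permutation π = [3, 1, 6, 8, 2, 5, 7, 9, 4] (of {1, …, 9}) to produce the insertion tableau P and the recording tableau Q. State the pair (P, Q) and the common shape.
P = [1, 2, 4, 7, 9] / [3, 5, 8] / [6];  Q = [1, 3, 4, 7, 8] / [2, 5, 6] / [9];  common shape = (5, 3, 1)

Row-insert the values π_1, π_2, … into P one at a time, bumping the leftmost entry strictly greater than the inserted value down to the next row. The recording tableau Q records, in position (i, j), the step at which that cell was added to P.
  Insert 3 (step 1): P = [3];  Q = [1]
  Insert 1 (step 2): P = [1] / [3];  Q = [1] / [2]
  Insert 6 (step 3): P = [1, 6] / [3];  Q = [1, 3] / [2]
  Insert 8 (step 4): P = [1, 6, 8] / [3];  Q = [1, 3, 4] / [2]
  Insert 2 (step 5): P = [1, 2, 8] / [3, 6];  Q = [1, 3, 4] / [2, 5]
  Insert 5 (step 6): P = [1, 2, 5] / [3, 6, 8];  Q = [1, 3, 4] / [2, 5, 6]
  Insert 7 (step 7): P = [1, 2, 5, 7] / [3, 6, 8];  Q = [1, 3, 4, 7] / [2, 5, 6]
  Insert 9 (step 8): P = [1, 2, 5, 7, 9] / [3, 6, 8];  Q = [1, 3, 4, 7, 8] / [2, 5, 6]
  Insert 4 (step 9): P = [1, 2, 4, 7, 9] / [3, 5, 8] / [6];  Q = [1, 3, 4, 7, 8] / [2, 5, 6] / [9]
Final shape: (5, 3, 1).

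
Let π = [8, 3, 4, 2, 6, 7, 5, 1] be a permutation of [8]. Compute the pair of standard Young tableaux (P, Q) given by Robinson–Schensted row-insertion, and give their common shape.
P = [1, 4, 5, 7] / [2, 6] / [3] / [8];  Q = [1, 3, 5, 6] / [2, 7] / [4] / [8];  common shape = (4, 2, 1, 1)

Row-insert the values π_1, π_2, … into P one at a time, bumping the leftmost entry strictly greater than the inserted value down to the next row. The recording tableau Q records, in position (i, j), the step at which that cell was added to P.
  Insert 8 (step 1): P = [8];  Q = [1]
  Insert 3 (step 2): P = [3] / [8];  Q = [1] / [2]
  Insert 4 (step 3): P = [3, 4] / [8];  Q = [1, 3] / [2]
  Insert 2 (step 4): P = [2, 4] / [3] / [8];  Q = [1, 3] / [2] / [4]
  Insert 6 (step 5): P = [2, 4, 6] / [3] / [8];  Q = [1, 3, 5] / [2] / [4]
  Insert 7 (step 6): P = [2, 4, 6, 7] / [3] / [8];  Q = [1, 3, 5, 6] / [2] / [4]
  Insert 5 (step 7): P = [2, 4, 5, 7] / [3, 6] / [8];  Q = [1, 3, 5, 6] / [2, 7] / [4]
  Insert 1 (step 8): P = [1, 4, 5, 7] / [2, 6] / [3] / [8];  Q = [1, 3, 5, 6] / [2, 7] / [4] / [8]
Final shape: (4, 2, 1, 1).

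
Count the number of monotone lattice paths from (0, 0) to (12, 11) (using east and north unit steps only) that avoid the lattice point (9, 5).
Number of paths = 1183910

Total paths from (0, 0) to (12, 11): C(23, 12) = 1352078. Paths through (9, 5): (paths (0, 0) → (9, 5)) × (paths (9, 5) → (12, 11)) = C(14, 9) · C(9, 3) = 2002 · 84 = 168168. Avoidance count = 1352078 − 168168 = 1183910.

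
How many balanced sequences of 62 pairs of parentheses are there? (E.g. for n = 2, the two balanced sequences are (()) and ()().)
C_62 = 24139737743045626825711458546273312

These balanced parentheses are counted by the Catalan number C_n = (1/(n + 1)) · C(2n, n). For n = 62: C_62 = (1/63) · C(124, 62) = 1520803477811874490019821888415218656/63 = 24139737743045626825711458546273312.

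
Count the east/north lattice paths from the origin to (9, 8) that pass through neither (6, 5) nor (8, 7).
Number of paths = 7744

Inclusion–exclusion. Total paths: C(17, 9) = 24310. Through P₁: C(11, 6)·C(6, 3) = 9240. Through P₂: C(15, 8)·C(2, 1) = 12870. Since P₁ is strictly southwest of P₂, a monotone path through both must visit P₁ then P₂; paths through both = C(11, 6)·C(4, 2)·C(2, 1) = 5544. Avoid both = 24310 − 9240 − 12870 + 5544 = 7744.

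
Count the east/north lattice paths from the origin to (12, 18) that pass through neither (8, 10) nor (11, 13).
Number of paths = 55107111

Inclusion–exclusion. Total paths: C(30, 12) = 86493225. Through P₁: C(18, 8)·C(12, 4) = 21660210. Through P₂: C(24, 11)·C(6, 1) = 14976864. Since P₁ is strictly southwest of P₂, a monotone path through both must visit P₁ then P₂; paths through both = C(18, 8)·C(6, 3)·C(6, 1) = 5250960. Avoid both = 86493225 − 21660210 − 14976864 + 5250960 = 55107111.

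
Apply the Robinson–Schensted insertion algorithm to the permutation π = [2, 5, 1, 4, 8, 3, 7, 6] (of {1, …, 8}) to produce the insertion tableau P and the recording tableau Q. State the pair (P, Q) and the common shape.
P = [1, 3, 6] / [2, 4, 7] / [5, 8];  Q = [1, 2, 5] / [3, 4, 7] / [6, 8];  common shape = (3, 3, 2)

Row-insert the values π_1, π_2, … into P one at a time, bumping the leftmost entry strictly greater than the inserted value down to the next row. The recording tableau Q records, in position (i, j), the step at which that cell was added to P.
  Insert 2 (step 1): P = [2];  Q = [1]
  Insert 5 (step 2): P = [2, 5];  Q = [1, 2]
  Insert 1 (step 3): P = [1, 5] / [2];  Q = [1, 2] / [3]
  Insert 4 (step 4): P = [1, 4] / [2, 5];  Q = [1, 2] / [3, 4]
  Insert 8 (step 5): P = [1, 4, 8] / [2, 5];  Q = [1, 2, 5] / [3, 4]
  Insert 3 (step 6): P = [1, 3, 8] / [2, 4] / [5];  Q = [1, 2, 5] / [3, 4] / [6]
  Insert 7 (step 7): P = [1, 3, 7] / [2, 4, 8] / [5];  Q = [1, 2, 5] / [3, 4, 7] / [6]
  Insert 6 (step 8): P = [1, 3, 6] / [2, 4, 7] / [5, 8];  Q = [1, 2, 5] / [3, 4, 7] / [6, 8]
Final shape: (3, 3, 2).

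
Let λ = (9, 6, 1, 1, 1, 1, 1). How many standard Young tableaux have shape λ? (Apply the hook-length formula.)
# SYT of shape (9, 6, 1, 1, 1, 1, 1) = 11286912

Hook-length formula: f^λ = n! / Π hook(c), product over all cells c of the Young diagram. For λ = (9, 6, 1, 1, 1, 1, 1), n = 20 boxes. Hook lengths by row (left-to-right, top-to-bottom): [15, 9, 8, 7, 6, 5, 3, 2, 1]; [11, 5, 4, 3, 2, 1]; [5]; [4]; [3]; [2]; [1]. Product of hooks = 215550720000. So f^λ = 20! / 215550720000 = 2432902008176640000 / 215550720000 = 11286912.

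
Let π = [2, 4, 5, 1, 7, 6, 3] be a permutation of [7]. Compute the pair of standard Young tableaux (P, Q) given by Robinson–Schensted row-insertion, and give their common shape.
P = [1, 3, 5, 6] / [2, 4] / [7];  Q = [1, 2, 3, 5] / [4, 6] / [7];  common shape = (4, 2, 1)

Row-insert the values π_1, π_2, … into P one at a time, bumping the leftmost entry strictly greater than the inserted value down to the next row. The recording tableau Q records, in position (i, j), the step at which that cell was added to P.
  Insert 2 (step 1): P = [2];  Q = [1]
  Insert 4 (step 2): P = [2, 4];  Q = [1, 2]
  Insert 5 (step 3): P = [2, 4, 5];  Q = [1, 2, 3]
  Insert 1 (step 4): P = [1, 4, 5] / [2];  Q = [1, 2, 3] / [4]
  Insert 7 (step 5): P = [1, 4, 5, 7] / [2];  Q = [1, 2, 3, 5] / [4]
  Insert 6 (step 6): P = [1, 4, 5, 6] / [2, 7];  Q = [1, 2, 3, 5] / [4, 6]
  Insert 3 (step 7): P = [1, 3, 5, 6] / [2, 4] / [7];  Q = [1, 2, 3, 5] / [4, 6] / [7]
Final shape: (4, 2, 1).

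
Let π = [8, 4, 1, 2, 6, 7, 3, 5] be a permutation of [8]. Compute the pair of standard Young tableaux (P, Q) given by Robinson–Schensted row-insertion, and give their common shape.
P = [1, 2, 3, 5] / [4, 6, 7] / [8];  Q = [1, 4, 5, 6] / [2, 7, 8] / [3];  common shape = (4, 3, 1)

Row-insert the values π_1, π_2, … into P one at a time, bumping the leftmost entry strictly greater than the inserted value down to the next row. The recording tableau Q records, in position (i, j), the step at which that cell was added to P.
  Insert 8 (step 1): P = [8];  Q = [1]
  Insert 4 (step 2): P = [4] / [8];  Q = [1] / [2]
  Insert 1 (step 3): P = [1] / [4] / [8];  Q = [1] / [2] / [3]
  Insert 2 (step 4): P = [1, 2] / [4] / [8];  Q = [1, 4] / [2] / [3]
  Insert 6 (step 5): P = [1, 2, 6] / [4] / [8];  Q = [1, 4, 5] / [2] / [3]
  Insert 7 (step 6): P = [1, 2, 6, 7] / [4] / [8];  Q = [1, 4, 5, 6] / [2] / [3]
  Insert 3 (step 7): P = [1, 2, 3, 7] / [4, 6] / [8];  Q = [1, 4, 5, 6] / [2, 7] / [3]
  Insert 5 (step 8): P = [1, 2, 3, 5] / [4, 6, 7] / [8];  Q = [1, 4, 5, 6] / [2, 7, 8] / [3]
Final shape: (4, 3, 1).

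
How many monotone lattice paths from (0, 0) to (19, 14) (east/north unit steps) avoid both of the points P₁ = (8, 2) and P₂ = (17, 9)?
Number of paths = 703160940

Inclusion–exclusion. Total paths: C(33, 19) = 818809200. Through P₁: C(10, 8)·C(23, 11) = 60843510. Through P₂: C(26, 17)·C(7, 2) = 65615550. Since P₁ is strictly southwest of P₂, a monotone path through both must visit P₁ then P₂; paths through both = C(10, 8)·C(16, 9)·C(7, 2) = 10810800. Avoid both = 818809200 − 60843510 − 65615550 + 10810800 = 703160940.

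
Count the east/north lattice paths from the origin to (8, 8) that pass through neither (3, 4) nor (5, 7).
Number of paths = 6692

Inclusion–exclusion. Total paths: C(16, 8) = 12870. Through P₁: C(7, 3)·C(9, 5) = 4410. Through P₂: C(12, 5)·C(4, 3) = 3168. Since P₁ is strictly southwest of P₂, a monotone path through both must visit P₁ then P₂; paths through both = C(7, 3)·C(5, 2)·C(4, 3) = 1400. Avoid both = 12870 − 4410 − 3168 + 1400 = 6692.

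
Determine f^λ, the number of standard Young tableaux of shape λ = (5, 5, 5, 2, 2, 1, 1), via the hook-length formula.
# SYT of shape (5, 5, 5, 2, 2, 1, 1) = 222211080

Hook-length formula: f^λ = n! / Π hook(c), product over all cells c of the Young diagram. For λ = (5, 5, 5, 2, 2, 1, 1), n = 21 boxes. Hook lengths by row (left-to-right, top-to-bottom): [11, 8, 5, 4, 3]; [10, 7, 4, 3, 2]; [9, 6, 3, 2, 1]; [5, 2]; [4, 1]; [2]; [1]. Product of hooks = 229920768000. So f^λ = 21! / 229920768000 = 51090942171709440000 / 229920768000 = 222211080.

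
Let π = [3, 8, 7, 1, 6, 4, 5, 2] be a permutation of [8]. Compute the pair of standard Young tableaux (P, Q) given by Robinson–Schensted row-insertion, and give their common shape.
P = [1, 2, 5] / [3, 4] / [6] / [7] / [8];  Q = [1, 2, 7] / [3, 5] / [4] / [6] / [8];  common shape = (3, 2, 1, 1, 1)

Row-insert the values π_1, π_2, … into P one at a time, bumping the leftmost entry strictly greater than the inserted value down to the next row. The recording tableau Q records, in position (i, j), the step at which that cell was added to P.
  Insert 3 (step 1): P = [3];  Q = [1]
  Insert 8 (step 2): P = [3, 8];  Q = [1, 2]
  Insert 7 (step 3): P = [3, 7] / [8];  Q = [1, 2] / [3]
  Insert 1 (step 4): P = [1, 7] / [3] / [8];  Q = [1, 2] / [3] / [4]
  Insert 6 (step 5): P = [1, 6] / [3, 7] / [8];  Q = [1, 2] / [3, 5] / [4]
  Insert 4 (step 6): P = [1, 4] / [3, 6] / [7] / [8];  Q = [1, 2] / [3, 5] / [4] / [6]
  Insert 5 (step 7): P = [1, 4, 5] / [3, 6] / [7] / [8];  Q = [1, 2, 7] / [3, 5] / [4] / [6]
  Insert 2 (step 8): P = [1, 2, 5] / [3, 4] / [6] / [7] / [8];  Q = [1, 2, 7] / [3, 5] / [4] / [6] / [8]
Final shape: (3, 2, 1, 1, 1).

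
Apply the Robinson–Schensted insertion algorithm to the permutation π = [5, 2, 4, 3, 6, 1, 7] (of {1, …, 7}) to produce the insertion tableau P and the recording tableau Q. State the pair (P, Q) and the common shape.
P = [1, 3, 6, 7] / [2] / [4] / [5];  Q = [1, 3, 5, 7] / [2] / [4] / [6];  common shape = (4, 1, 1, 1)

Row-insert the values π_1, π_2, … into P one at a time, bumping the leftmost entry strictly greater than the inserted value down to the next row. The recording tableau Q records, in position (i, j), the step at which that cell was added to P.
  Insert 5 (step 1): P = [5];  Q = [1]
  Insert 2 (step 2): P = [2] / [5];  Q = [1] / [2]
  Insert 4 (step 3): P = [2, 4] / [5];  Q = [1, 3] / [2]
  Insert 3 (step 4): P = [2, 3] / [4] / [5];  Q = [1, 3] / [2] / [4]
  Insert 6 (step 5): P = [2, 3, 6] / [4] / [5];  Q = [1, 3, 5] / [2] / [4]
  Insert 1 (step 6): P = [1, 3, 6] / [2] / [4] / [5];  Q = [1, 3, 5] / [2] / [4] / [6]
  Insert 7 (step 7): P = [1, 3, 6, 7] / [2] / [4] / [5];  Q = [1, 3, 5, 7] / [2] / [4] / [6]
Final shape: (4, 1, 1, 1).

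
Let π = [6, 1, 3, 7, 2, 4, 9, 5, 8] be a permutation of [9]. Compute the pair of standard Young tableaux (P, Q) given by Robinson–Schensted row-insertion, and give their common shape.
P = [1, 2, 4, 5, 8] / [3, 7, 9] / [6];  Q = [1, 3, 4, 7, 9] / [2, 6, 8] / [5];  common shape = (5, 3, 1)

Row-insert the values π_1, π_2, … into P one at a time, bumping the leftmost entry strictly greater than the inserted value down to the next row. The recording tableau Q records, in position (i, j), the step at which that cell was added to P.
  Insert 6 (step 1): P = [6];  Q = [1]
  Insert 1 (step 2): P = [1] / [6];  Q = [1] / [2]
  Insert 3 (step 3): P = [1, 3] / [6];  Q = [1, 3] / [2]
  Insert 7 (step 4): P = [1, 3, 7] / [6];  Q = [1, 3, 4] / [2]
  Insert 2 (step 5): P = [1, 2, 7] / [3] / [6];  Q = [1, 3, 4] / [2] / [5]
  Insert 4 (step 6): P = [1, 2, 4] / [3, 7] / [6];  Q = [1, 3, 4] / [2, 6] / [5]
  Insert 9 (step 7): P = [1, 2, 4, 9] / [3, 7] / [6];  Q = [1, 3, 4, 7] / [2, 6] / [5]
  Insert 5 (step 8): P = [1, 2, 4, 5] / [3, 7, 9] / [6];  Q = [1, 3, 4, 7] / [2, 6, 8] / [5]
  Insert 8 (step 9): P = [1, 2, 4, 5, 8] / [3, 7, 9] / [6];  Q = [1, 3, 4, 7, 9] / [2, 6, 8] / [5]
Final shape: (5, 3, 1).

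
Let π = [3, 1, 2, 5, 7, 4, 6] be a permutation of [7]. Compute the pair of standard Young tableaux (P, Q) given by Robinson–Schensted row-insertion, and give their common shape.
P = [1, 2, 4, 6] / [3, 5, 7];  Q = [1, 3, 4, 5] / [2, 6, 7];  common shape = (4, 3)

Row-insert the values π_1, π_2, … into P one at a time, bumping the leftmost entry strictly greater than the inserted value down to the next row. The recording tableau Q records, in position (i, j), the step at which that cell was added to P.
  Insert 3 (step 1): P = [3];  Q = [1]
  Insert 1 (step 2): P = [1] / [3];  Q = [1] / [2]
  Insert 2 (step 3): P = [1, 2] / [3];  Q = [1, 3] / [2]
  Insert 5 (step 4): P = [1, 2, 5] / [3];  Q = [1, 3, 4] / [2]
  Insert 7 (step 5): P = [1, 2, 5, 7] / [3];  Q = [1, 3, 4, 5] / [2]
  Insert 4 (step 6): P = [1, 2, 4, 7] / [3, 5];  Q = [1, 3, 4, 5] / [2, 6]
  Insert 6 (step 7): P = [1, 2, 4, 6] / [3, 5, 7];  Q = [1, 3, 4, 5] / [2, 6, 7]
Final shape: (4, 3).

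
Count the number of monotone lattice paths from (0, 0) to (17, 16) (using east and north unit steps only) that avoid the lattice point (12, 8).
Number of paths = 1004679720

Total paths from (0, 0) to (17, 16): C(33, 17) = 1166803110. Paths through (12, 8): (paths (0, 0) → (12, 8)) × (paths (12, 8) → (17, 16)) = C(20, 12) · C(13, 5) = 125970 · 1287 = 162123390. Avoidance count = 1166803110 − 162123390 = 1004679720.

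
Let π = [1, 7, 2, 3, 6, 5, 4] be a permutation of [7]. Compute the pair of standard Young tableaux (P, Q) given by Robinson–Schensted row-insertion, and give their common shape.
P = [1, 2, 3, 4] / [5] / [6] / [7];  Q = [1, 2, 4, 5] / [3] / [6] / [7];  common shape = (4, 1, 1, 1)

Row-insert the values π_1, π_2, … into P one at a time, bumping the leftmost entry strictly greater than the inserted value down to the next row. The recording tableau Q records, in position (i, j), the step at which that cell was added to P.
  Insert 1 (step 1): P = [1];  Q = [1]
  Insert 7 (step 2): P = [1, 7];  Q = [1, 2]
  Insert 2 (step 3): P = [1, 2] / [7];  Q = [1, 2] / [3]
  Insert 3 (step 4): P = [1, 2, 3] / [7];  Q = [1, 2, 4] / [3]
  Insert 6 (step 5): P = [1, 2, 3, 6] / [7];  Q = [1, 2, 4, 5] / [3]
  Insert 5 (step 6): P = [1, 2, 3, 5] / [6] / [7];  Q = [1, 2, 4, 5] / [3] / [6]
  Insert 4 (step 7): P = [1, 2, 3, 4] / [5] / [6] / [7];  Q = [1, 2, 4, 5] / [3] / [6] / [7]
Final shape: (4, 1, 1, 1).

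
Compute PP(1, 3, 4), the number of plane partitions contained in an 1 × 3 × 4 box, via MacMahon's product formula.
PP(1, 3, 4) = 35

Evaluate the triple product over i = 1..1, j = 1..3, k = 1..4. The factors are (2/1) · (3/2) · (4/3) · (5/4) · (3/2) · (4/3) · (5/4) · (6/5) · … (12 factors total). The numerators and denominators telescope so the product is an integer; carrying out the multiplication exactly gives PP(1, 3, 4) = 35.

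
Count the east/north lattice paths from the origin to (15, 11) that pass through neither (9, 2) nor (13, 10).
Number of paths = 4100362

Inclusion–exclusion. Total paths: C(26, 15) = 7726160. Through P₁: C(11, 9)·C(15, 6) = 275275. Through P₂: C(23, 13)·C(3, 2) = 3432198. Since P₁ is strictly southwest of P₂, a monotone path through both must visit P₁ then P₂; paths through both = C(11, 9)·C(12, 4)·C(3, 2) = 81675. Avoid both = 7726160 − 275275 − 3432198 + 81675 = 4100362.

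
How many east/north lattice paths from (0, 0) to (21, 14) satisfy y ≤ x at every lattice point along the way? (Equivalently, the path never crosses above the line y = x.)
Number of paths = 843621600

By the reflection principle (André's argument), the number of monotone paths to (21, 14) with n ≤ m that never go above y = x is C(35, 21) − C(35, 22) = 2319959400 − 1476337800 = 843621600.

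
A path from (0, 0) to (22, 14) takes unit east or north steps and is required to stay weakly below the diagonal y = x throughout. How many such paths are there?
Number of paths = 1485507600

By the reflection principle (André's argument), the number of monotone paths to (22, 14) with n ≤ m that never go above y = x is C(36, 22) − C(36, 23) = 3796297200 − 2310789600 = 1485507600.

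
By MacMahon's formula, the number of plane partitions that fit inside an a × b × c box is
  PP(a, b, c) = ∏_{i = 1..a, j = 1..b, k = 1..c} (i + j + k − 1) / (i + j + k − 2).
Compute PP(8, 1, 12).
PP(8, 1, 12) = 125970

Evaluate the triple product over i = 1..8, j = 1..1, k = 1..12. The factors are (2/1) · (3/2) · (4/3) · (5/4) · (6/5) · (7/6) · (8/7) · (9/8) · … (96 factors total). The numerators and denominators telescope so the product is an integer; carrying out the multiplication exactly gives PP(8, 1, 12) = 125970.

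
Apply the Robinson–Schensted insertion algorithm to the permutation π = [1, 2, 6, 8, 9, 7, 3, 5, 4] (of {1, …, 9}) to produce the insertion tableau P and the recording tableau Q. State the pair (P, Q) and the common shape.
P = [1, 2, 3, 4, 9] / [5, 7] / [6] / [8];  Q = [1, 2, 3, 4, 5] / [6, 8] / [7] / [9];  common shape = (5, 2, 1, 1)

Row-insert the values π_1, π_2, … into P one at a time, bumping the leftmost entry strictly greater than the inserted value down to the next row. The recording tableau Q records, in position (i, j), the step at which that cell was added to P.
  Insert 1 (step 1): P = [1];  Q = [1]
  Insert 2 (step 2): P = [1, 2];  Q = [1, 2]
  Insert 6 (step 3): P = [1, 2, 6];  Q = [1, 2, 3]
  Insert 8 (step 4): P = [1, 2, 6, 8];  Q = [1, 2, 3, 4]
  Insert 9 (step 5): P = [1, 2, 6, 8, 9];  Q = [1, 2, 3, 4, 5]
  Insert 7 (step 6): P = [1, 2, 6, 7, 9] / [8];  Q = [1, 2, 3, 4, 5] / [6]
  Insert 3 (step 7): P = [1, 2, 3, 7, 9] / [6] / [8];  Q = [1, 2, 3, 4, 5] / [6] / [7]
  Insert 5 (step 8): P = [1, 2, 3, 5, 9] / [6, 7] / [8];  Q = [1, 2, 3, 4, 5] / [6, 8] / [7]
  Insert 4 (step 9): P = [1, 2, 3, 4, 9] / [5, 7] / [6] / [8];  Q = [1, 2, 3, 4, 5] / [6, 8] / [7] / [9]
Final shape: (5, 2, 1, 1).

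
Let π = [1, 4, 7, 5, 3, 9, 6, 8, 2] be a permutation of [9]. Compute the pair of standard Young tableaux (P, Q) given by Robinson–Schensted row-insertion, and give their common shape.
P = [1, 2, 5, 6, 8] / [3, 9] / [4] / [7];  Q = [1, 2, 3, 6, 8] / [4, 7] / [5] / [9];  common shape = (5, 2, 1, 1)

Row-insert the values π_1, π_2, … into P one at a time, bumping the leftmost entry strictly greater than the inserted value down to the next row. The recording tableau Q records, in position (i, j), the step at which that cell was added to P.
  Insert 1 (step 1): P = [1];  Q = [1]
  Insert 4 (step 2): P = [1, 4];  Q = [1, 2]
  Insert 7 (step 3): P = [1, 4, 7];  Q = [1, 2, 3]
  Insert 5 (step 4): P = [1, 4, 5] / [7];  Q = [1, 2, 3] / [4]
  Insert 3 (step 5): P = [1, 3, 5] / [4] / [7];  Q = [1, 2, 3] / [4] / [5]
  Insert 9 (step 6): P = [1, 3, 5, 9] / [4] / [7];  Q = [1, 2, 3, 6] / [4] / [5]
  Insert 6 (step 7): P = [1, 3, 5, 6] / [4, 9] / [7];  Q = [1, 2, 3, 6] / [4, 7] / [5]
  Insert 8 (step 8): P = [1, 3, 5, 6, 8] / [4, 9] / [7];  Q = [1, 2, 3, 6, 8] / [4, 7] / [5]
  Insert 2 (step 9): P = [1, 2, 5, 6, 8] / [3, 9] / [4] / [7];  Q = [1, 2, 3, 6, 8] / [4, 7] / [5] / [9]
Final shape: (5, 2, 1, 1).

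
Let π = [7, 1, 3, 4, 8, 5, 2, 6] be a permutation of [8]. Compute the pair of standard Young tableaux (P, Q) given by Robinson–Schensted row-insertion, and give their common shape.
P = [1, 2, 4, 5, 6] / [3, 8] / [7];  Q = [1, 3, 4, 5, 8] / [2, 6] / [7];  common shape = (5, 2, 1)

Row-insert the values π_1, π_2, … into P one at a time, bumping the leftmost entry strictly greater than the inserted value down to the next row. The recording tableau Q records, in position (i, j), the step at which that cell was added to P.
  Insert 7 (step 1): P = [7];  Q = [1]
  Insert 1 (step 2): P = [1] / [7];  Q = [1] / [2]
  Insert 3 (step 3): P = [1, 3] / [7];  Q = [1, 3] / [2]
  Insert 4 (step 4): P = [1, 3, 4] / [7];  Q = [1, 3, 4] / [2]
  Insert 8 (step 5): P = [1, 3, 4, 8] / [7];  Q = [1, 3, 4, 5] / [2]
  Insert 5 (step 6): P = [1, 3, 4, 5] / [7, 8];  Q = [1, 3, 4, 5] / [2, 6]
  Insert 2 (step 7): P = [1, 2, 4, 5] / [3, 8] / [7];  Q = [1, 3, 4, 5] / [2, 6] / [7]
  Insert 6 (step 8): P = [1, 2, 4, 5, 6] / [3, 8] / [7];  Q = [1, 3, 4, 5, 8] / [2, 6] / [7]
Final shape: (5, 2, 1).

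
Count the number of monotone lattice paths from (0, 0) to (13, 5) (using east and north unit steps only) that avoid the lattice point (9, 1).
Number of paths = 7868

Total paths from (0, 0) to (13, 5): C(18, 13) = 8568. Paths through (9, 1): (paths (0, 0) → (9, 1)) × (paths (9, 1) → (13, 5)) = C(10, 9) · C(8, 4) = 10 · 70 = 700. Avoidance count = 8568 − 700 = 7868.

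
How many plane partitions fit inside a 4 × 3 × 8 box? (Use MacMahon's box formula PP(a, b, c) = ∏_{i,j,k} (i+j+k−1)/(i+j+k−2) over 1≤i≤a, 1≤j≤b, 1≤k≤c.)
PP(4, 3, 8) = 4723719

Evaluate the triple product over i = 1..4, j = 1..3, k = 1..8. The factors are (2/1) · (3/2) · (4/3) · (5/4) · (6/5) · (7/6) · (8/7) · (9/8) · … (96 factors total). The numerators and denominators telescope so the product is an integer; carrying out the multiplication exactly gives PP(4, 3, 8) = 4723719.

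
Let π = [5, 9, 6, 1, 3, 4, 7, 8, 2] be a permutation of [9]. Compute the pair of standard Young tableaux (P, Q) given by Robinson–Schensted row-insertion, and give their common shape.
P = [1, 2, 4, 7, 8] / [3, 6] / [5] / [9];  Q = [1, 2, 6, 7, 8] / [3, 5] / [4] / [9];  common shape = (5, 2, 1, 1)

Row-insert the values π_1, π_2, … into P one at a time, bumping the leftmost entry strictly greater than the inserted value down to the next row. The recording tableau Q records, in position (i, j), the step at which that cell was added to P.
  Insert 5 (step 1): P = [5];  Q = [1]
  Insert 9 (step 2): P = [5, 9];  Q = [1, 2]
  Insert 6 (step 3): P = [5, 6] / [9];  Q = [1, 2] / [3]
  Insert 1 (step 4): P = [1, 6] / [5] / [9];  Q = [1, 2] / [3] / [4]
  Insert 3 (step 5): P = [1, 3] / [5, 6] / [9];  Q = [1, 2] / [3, 5] / [4]
  Insert 4 (step 6): P = [1, 3, 4] / [5, 6] / [9];  Q = [1, 2, 6] / [3, 5] / [4]
  Insert 7 (step 7): P = [1, 3, 4, 7] / [5, 6] / [9];  Q = [1, 2, 6, 7] / [3, 5] / [4]
  Insert 8 (step 8): P = [1, 3, 4, 7, 8] / [5, 6] / [9];  Q = [1, 2, 6, 7, 8] / [3, 5] / [4]
  Insert 2 (step 9): P = [1, 2, 4, 7, 8] / [3, 6] / [5] / [9];  Q = [1, 2, 6, 7, 8] / [3, 5] / [4] / [9]
Final shape: (5, 2, 1, 1).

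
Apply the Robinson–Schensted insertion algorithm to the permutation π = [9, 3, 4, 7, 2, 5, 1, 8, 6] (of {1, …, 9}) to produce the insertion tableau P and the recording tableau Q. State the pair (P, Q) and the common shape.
P = [1, 4, 5, 6] / [2, 7, 8] / [3] / [9];  Q = [1, 3, 4, 8] / [2, 6, 9] / [5] / [7];  common shape = (4, 3, 1, 1)

Row-insert the values π_1, π_2, … into P one at a time, bumping the leftmost entry strictly greater than the inserted value down to the next row. The recording tableau Q records, in position (i, j), the step at which that cell was added to P.
  Insert 9 (step 1): P = [9];  Q = [1]
  Insert 3 (step 2): P = [3] / [9];  Q = [1] / [2]
  Insert 4 (step 3): P = [3, 4] / [9];  Q = [1, 3] / [2]
  Insert 7 (step 4): P = [3, 4, 7] / [9];  Q = [1, 3, 4] / [2]
  Insert 2 (step 5): P = [2, 4, 7] / [3] / [9];  Q = [1, 3, 4] / [2] / [5]
  Insert 5 (step 6): P = [2, 4, 5] / [3, 7] / [9];  Q = [1, 3, 4] / [2, 6] / [5]
  Insert 1 (step 7): P = [1, 4, 5] / [2, 7] / [3] / [9];  Q = [1, 3, 4] / [2, 6] / [5] / [7]
  Insert 8 (step 8): P = [1, 4, 5, 8] / [2, 7] / [3] / [9];  Q = [1, 3, 4, 8] / [2, 6] / [5] / [7]
  Insert 6 (step 9): P = [1, 4, 5, 6] / [2, 7, 8] / [3] / [9];  Q = [1, 3, 4, 8] / [2, 6, 9] / [5] / [7]
Final shape: (4, 3, 1, 1).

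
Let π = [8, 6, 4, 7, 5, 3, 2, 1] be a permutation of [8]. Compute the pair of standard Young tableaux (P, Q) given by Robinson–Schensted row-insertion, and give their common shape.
P = [1, 5] / [2, 7] / [3] / [4] / [6] / [8];  Q = [1, 4] / [2, 5] / [3] / [6] / [7] / [8];  common shape = (2, 2, 1, 1, 1, 1)

Row-insert the values π_1, π_2, … into P one at a time, bumping the leftmost entry strictly greater than the inserted value down to the next row. The recording tableau Q records, in position (i, j), the step at which that cell was added to P.
  Insert 8 (step 1): P = [8];  Q = [1]
  Insert 6 (step 2): P = [6] / [8];  Q = [1] / [2]
  Insert 4 (step 3): P = [4] / [6] / [8];  Q = [1] / [2] / [3]
  Insert 7 (step 4): P = [4, 7] / [6] / [8];  Q = [1, 4] / [2] / [3]
  Insert 5 (step 5): P = [4, 5] / [6, 7] / [8];  Q = [1, 4] / [2, 5] / [3]
  Insert 3 (step 6): P = [3, 5] / [4, 7] / [6] / [8];  Q = [1, 4] / [2, 5] / [3] / [6]
  Insert 2 (step 7): P = [2, 5] / [3, 7] / [4] / [6] / [8];  Q = [1, 4] / [2, 5] / [3] / [6] / [7]
  Insert 1 (step 8): P = [1, 5] / [2, 7] / [3] / [4] / [6] / [8];  Q = [1, 4] / [2, 5] / [3] / [6] / [7] / [8]
Final shape: (2, 2, 1, 1, 1, 1).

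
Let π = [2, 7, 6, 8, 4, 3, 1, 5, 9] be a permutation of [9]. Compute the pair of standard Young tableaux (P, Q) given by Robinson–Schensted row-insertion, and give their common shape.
P = [1, 3, 5, 9] / [2, 8] / [4] / [6] / [7];  Q = [1, 2, 4, 9] / [3, 8] / [5] / [6] / [7];  common shape = (4, 2, 1, 1, 1)

Row-insert the values π_1, π_2, … into P one at a time, bumping the leftmost entry strictly greater than the inserted value down to the next row. The recording tableau Q records, in position (i, j), the step at which that cell was added to P.
  Insert 2 (step 1): P = [2];  Q = [1]
  Insert 7 (step 2): P = [2, 7];  Q = [1, 2]
  Insert 6 (step 3): P = [2, 6] / [7];  Q = [1, 2] / [3]
  Insert 8 (step 4): P = [2, 6, 8] / [7];  Q = [1, 2, 4] / [3]
  Insert 4 (step 5): P = [2, 4, 8] / [6] / [7];  Q = [1, 2, 4] / [3] / [5]
  Insert 3 (step 6): P = [2, 3, 8] / [4] / [6] / [7];  Q = [1, 2, 4] / [3] / [5] / [6]
  Insert 1 (step 7): P = [1, 3, 8] / [2] / [4] / [6] / [7];  Q = [1, 2, 4] / [3] / [5] / [6] / [7]
  Insert 5 (step 8): P = [1, 3, 5] / [2, 8] / [4] / [6] / [7];  Q = [1, 2, 4] / [3, 8] / [5] / [6] / [7]
  Insert 9 (step 9): P = [1, 3, 5, 9] / [2, 8] / [4] / [6] / [7];  Q = [1, 2, 4, 9] / [3, 8] / [5] / [6] / [7]
Final shape: (4, 2, 1, 1, 1).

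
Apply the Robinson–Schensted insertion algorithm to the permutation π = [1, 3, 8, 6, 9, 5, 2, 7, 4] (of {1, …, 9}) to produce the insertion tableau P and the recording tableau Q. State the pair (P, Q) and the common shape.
P = [1, 2, 4, 7] / [3, 5] / [6, 9] / [8];  Q = [1, 2, 3, 5] / [4, 8] / [6, 9] / [7];  common shape = (4, 2, 2, 1)

Row-insert the values π_1, π_2, … into P one at a time, bumping the leftmost entry strictly greater than the inserted value down to the next row. The recording tableau Q records, in position (i, j), the step at which that cell was added to P.
  Insert 1 (step 1): P = [1];  Q = [1]
  Insert 3 (step 2): P = [1, 3];  Q = [1, 2]
  Insert 8 (step 3): P = [1, 3, 8];  Q = [1, 2, 3]
  Insert 6 (step 4): P = [1, 3, 6] / [8];  Q = [1, 2, 3] / [4]
  Insert 9 (step 5): P = [1, 3, 6, 9] / [8];  Q = [1, 2, 3, 5] / [4]
  Insert 5 (step 6): P = [1, 3, 5, 9] / [6] / [8];  Q = [1, 2, 3, 5] / [4] / [6]
  Insert 2 (step 7): P = [1, 2, 5, 9] / [3] / [6] / [8];  Q = [1, 2, 3, 5] / [4] / [6] / [7]
  Insert 7 (step 8): P = [1, 2, 5, 7] / [3, 9] / [6] / [8];  Q = [1, 2, 3, 5] / [4, 8] / [6] / [7]
  Insert 4 (step 9): P = [1, 2, 4, 7] / [3, 5] / [6, 9] / [8];  Q = [1, 2, 3, 5] / [4, 8] / [6, 9] / [7]
Final shape: (4, 2, 2, 1).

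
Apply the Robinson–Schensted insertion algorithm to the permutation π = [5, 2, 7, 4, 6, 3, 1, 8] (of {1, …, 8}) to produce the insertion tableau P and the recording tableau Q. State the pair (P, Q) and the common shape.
P = [1, 3, 6, 8] / [2, 7] / [4] / [5];  Q = [1, 3, 5, 8] / [2, 4] / [6] / [7];  common shape = (4, 2, 1, 1)

Row-insert the values π_1, π_2, … into P one at a time, bumping the leftmost entry strictly greater than the inserted value down to the next row. The recording tableau Q records, in position (i, j), the step at which that cell was added to P.
  Insert 5 (step 1): P = [5];  Q = [1]
  Insert 2 (step 2): P = [2] / [5];  Q = [1] / [2]
  Insert 7 (step 3): P = [2, 7] / [5];  Q = [1, 3] / [2]
  Insert 4 (step 4): P = [2, 4] / [5, 7];  Q = [1, 3] / [2, 4]
  Insert 6 (step 5): P = [2, 4, 6] / [5, 7];  Q = [1, 3, 5] / [2, 4]
  Insert 3 (step 6): P = [2, 3, 6] / [4, 7] / [5];  Q = [1, 3, 5] / [2, 4] / [6]
  Insert 1 (step 7): P = [1, 3, 6] / [2, 7] / [4] / [5];  Q = [1, 3, 5] / [2, 4] / [6] / [7]
  Insert 8 (step 8): P = [1, 3, 6, 8] / [2, 7] / [4] / [5];  Q = [1, 3, 5, 8] / [2, 4] / [6] / [7]
Final shape: (4, 2, 1, 1).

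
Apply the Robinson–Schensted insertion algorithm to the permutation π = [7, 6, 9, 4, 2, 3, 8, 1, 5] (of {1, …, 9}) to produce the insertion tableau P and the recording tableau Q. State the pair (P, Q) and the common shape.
P = [1, 3, 5] / [2, 8] / [4, 9] / [6] / [7];  Q = [1, 3, 7] / [2, 6] / [4, 9] / [5] / [8];  common shape = (3, 2, 2, 1, 1)

Row-insert the values π_1, π_2, … into P one at a time, bumping the leftmost entry strictly greater than the inserted value down to the next row. The recording tableau Q records, in position (i, j), the step at which that cell was added to P.
  Insert 7 (step 1): P = [7];  Q = [1]
  Insert 6 (step 2): P = [6] / [7];  Q = [1] / [2]
  Insert 9 (step 3): P = [6, 9] / [7];  Q = [1, 3] / [2]
  Insert 4 (step 4): P = [4, 9] / [6] / [7];  Q = [1, 3] / [2] / [4]
  Insert 2 (step 5): P = [2, 9] / [4] / [6] / [7];  Q = [1, 3] / [2] / [4] / [5]
  Insert 3 (step 6): P = [2, 3] / [4, 9] / [6] / [7];  Q = [1, 3] / [2, 6] / [4] / [5]
  Insert 8 (step 7): P = [2, 3, 8] / [4, 9] / [6] / [7];  Q = [1, 3, 7] / [2, 6] / [4] / [5]
  Insert 1 (step 8): P = [1, 3, 8] / [2, 9] / [4] / [6] / [7];  Q = [1, 3, 7] / [2, 6] / [4] / [5] / [8]
  Insert 5 (step 9): P = [1, 3, 5] / [2, 8] / [4, 9] / [6] / [7];  Q = [1, 3, 7] / [2, 6] / [4, 9] / [5] / [8]
Final shape: (3, 2, 2, 1, 1).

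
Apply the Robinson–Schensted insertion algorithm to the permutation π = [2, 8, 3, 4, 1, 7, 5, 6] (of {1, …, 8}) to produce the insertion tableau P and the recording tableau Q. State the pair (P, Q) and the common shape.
P = [1, 3, 4, 5, 6] / [2, 7] / [8];  Q = [1, 2, 4, 6, 8] / [3, 7] / [5];  common shape = (5, 2, 1)

Row-insert the values π_1, π_2, … into P one at a time, bumping the leftmost entry strictly greater than the inserted value down to the next row. The recording tableau Q records, in position (i, j), the step at which that cell was added to P.
  Insert 2 (step 1): P = [2];  Q = [1]
  Insert 8 (step 2): P = [2, 8];  Q = [1, 2]
  Insert 3 (step 3): P = [2, 3] / [8];  Q = [1, 2] / [3]
  Insert 4 (step 4): P = [2, 3, 4] / [8];  Q = [1, 2, 4] / [3]
  Insert 1 (step 5): P = [1, 3, 4] / [2] / [8];  Q = [1, 2, 4] / [3] / [5]
  Insert 7 (step 6): P = [1, 3, 4, 7] / [2] / [8];  Q = [1, 2, 4, 6] / [3] / [5]
  Insert 5 (step 7): P = [1, 3, 4, 5] / [2, 7] / [8];  Q = [1, 2, 4, 6] / [3, 7] / [5]
  Insert 6 (step 8): P = [1, 3, 4, 5, 6] / [2, 7] / [8];  Q = [1, 2, 4, 6, 8] / [3, 7] / [5]
Final shape: (5, 2, 1).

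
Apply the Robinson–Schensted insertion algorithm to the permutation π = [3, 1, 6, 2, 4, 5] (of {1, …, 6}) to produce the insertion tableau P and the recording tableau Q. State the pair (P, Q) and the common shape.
P = [1, 2, 4, 5] / [3, 6];  Q = [1, 3, 5, 6] / [2, 4];  common shape = (4, 2)

Row-insert the values π_1, π_2, … into P one at a time, bumping the leftmost entry strictly greater than the inserted value down to the next row. The recording tableau Q records, in position (i, j), the step at which that cell was added to P.
  Insert 3 (step 1): P = [3];  Q = [1]
  Insert 1 (step 2): P = [1] / [3];  Q = [1] / [2]
  Insert 6 (step 3): P = [1, 6] / [3];  Q = [1, 3] / [2]
  Insert 2 (step 4): P = [1, 2] / [3, 6];  Q = [1, 3] / [2, 4]
  Insert 4 (step 5): P = [1, 2, 4] / [3, 6];  Q = [1, 3, 5] / [2, 4]
  Insert 5 (step 6): P = [1, 2, 4, 5] / [3, 6];  Q = [1, 3, 5, 6] / [2, 4]
Final shape: (4, 2).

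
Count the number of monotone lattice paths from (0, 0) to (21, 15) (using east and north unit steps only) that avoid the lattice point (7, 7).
Number of paths = 4470451920

Total paths from (0, 0) to (21, 15): C(36, 21) = 5567902560. Paths through (7, 7): (paths (0, 0) → (7, 7)) × (paths (7, 7) → (21, 15)) = C(14, 7) · C(22, 14) = 3432 · 319770 = 1097450640. Avoidance count = 5567902560 − 1097450640 = 4470451920.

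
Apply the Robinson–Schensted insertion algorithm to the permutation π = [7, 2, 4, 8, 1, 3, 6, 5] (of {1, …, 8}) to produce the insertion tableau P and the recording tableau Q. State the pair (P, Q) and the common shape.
P = [1, 3, 5] / [2, 4, 6] / [7, 8];  Q = [1, 3, 4] / [2, 6, 7] / [5, 8];  common shape = (3, 3, 2)

Row-insert the values π_1, π_2, … into P one at a time, bumping the leftmost entry strictly greater than the inserted value down to the next row. The recording tableau Q records, in position (i, j), the step at which that cell was added to P.
  Insert 7 (step 1): P = [7];  Q = [1]
  Insert 2 (step 2): P = [2] / [7];  Q = [1] / [2]
  Insert 4 (step 3): P = [2, 4] / [7];  Q = [1, 3] / [2]
  Insert 8 (step 4): P = [2, 4, 8] / [7];  Q = [1, 3, 4] / [2]
  Insert 1 (step 5): P = [1, 4, 8] / [2] / [7];  Q = [1, 3, 4] / [2] / [5]
  Insert 3 (step 6): P = [1, 3, 8] / [2, 4] / [7];  Q = [1, 3, 4] / [2, 6] / [5]
  Insert 6 (step 7): P = [1, 3, 6] / [2, 4, 8] / [7];  Q = [1, 3, 4] / [2, 6, 7] / [5]
  Insert 5 (step 8): P = [1, 3, 5] / [2, 4, 6] / [7, 8];  Q = [1, 3, 4] / [2, 6, 7] / [5, 8]
Final shape: (3, 3, 2).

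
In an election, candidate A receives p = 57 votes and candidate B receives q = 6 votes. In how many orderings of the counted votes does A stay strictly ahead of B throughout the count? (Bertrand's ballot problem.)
Strict-lead orderings = 55003517

Total orderings of the 63 votes with 57 for A: C(63, 57) = 67945521. By the Bertrand ballot formula (Cycle Lemma / reflection principle), the number of orderings in which A is strictly ahead of B throughout is (p − q)/(p + q) · C(p + q, p) = (57 − 6)/(57 + 6) · 67945521 = 55003517.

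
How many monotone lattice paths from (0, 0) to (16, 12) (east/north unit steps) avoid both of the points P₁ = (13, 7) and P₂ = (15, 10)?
Number of paths = 18599955

Inclusion–exclusion. Total paths: C(28, 16) = 30421755. Through P₁: C(20, 13)·C(8, 3) = 4341120. Through P₂: C(25, 15)·C(3, 1) = 9806280. Since P₁ is strictly southwest of P₂, a monotone path through both must visit P₁ then P₂; paths through both = C(20, 13)·C(5, 2)·C(3, 1) = 2325600. Avoid both = 30421755 − 4341120 − 9806280 + 2325600 = 18599955.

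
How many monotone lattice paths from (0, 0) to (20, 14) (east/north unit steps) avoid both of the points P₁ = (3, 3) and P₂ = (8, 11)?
Number of paths = 939813930

Inclusion–exclusion. Total paths: C(34, 20) = 1391975640. Through P₁: C(6, 3)·C(28, 17) = 429483600. Through P₂: C(19, 8)·C(15, 12) = 34389810. Since P₁ is strictly southwest of P₂, a monotone path through both must visit P₁ then P₂; paths through both = C(6, 3)·C(13, 5)·C(15, 12) = 11711700. Avoid both = 1391975640 − 429483600 − 34389810 + 11711700 = 939813930.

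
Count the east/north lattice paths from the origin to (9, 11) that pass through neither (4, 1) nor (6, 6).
Number of paths = 107081

Inclusion–exclusion. Total paths: C(20, 9) = 167960. Through P₁: C(5, 4)·C(15, 5) = 15015. Through P₂: C(12, 6)·C(8, 3) = 51744. Since P₁ is strictly southwest of P₂, a monotone path through both must visit P₁ then P₂; paths through both = C(5, 4)·C(7, 2)·C(8, 3) = 5880. Avoid both = 167960 − 15015 − 51744 + 5880 = 107081.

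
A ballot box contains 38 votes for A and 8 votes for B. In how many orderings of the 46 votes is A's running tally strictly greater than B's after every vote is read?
Strict-lead orderings = 170173575

Total orderings of the 46 votes with 38 for A: C(46, 38) = 260932815. By the Bertrand ballot formula (Cycle Lemma / reflection principle), the number of orderings in which A is strictly ahead of B throughout is (p − q)/(p + q) · C(p + q, p) = (38 − 8)/(38 + 8) · 260932815 = 170173575.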